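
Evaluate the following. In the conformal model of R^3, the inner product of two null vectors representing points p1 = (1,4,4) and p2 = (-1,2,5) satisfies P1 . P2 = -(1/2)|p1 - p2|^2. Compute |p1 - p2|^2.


p1 - p2 = (2, 2, -1)
|p1 - p2|^2 = 2^2 + 2^2 + (-1)^2
= 4 + 4 + 1
= 9


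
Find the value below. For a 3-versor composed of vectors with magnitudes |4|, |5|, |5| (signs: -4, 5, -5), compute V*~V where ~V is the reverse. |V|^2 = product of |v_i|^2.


Each vector v_i has |v_i|^2 = s_i^2
Squared scales: (-4)^2 = 16, 5^2 = 25, (-5)^2 = 25
|V|^2 = 16 * 25 * 25
= 10000


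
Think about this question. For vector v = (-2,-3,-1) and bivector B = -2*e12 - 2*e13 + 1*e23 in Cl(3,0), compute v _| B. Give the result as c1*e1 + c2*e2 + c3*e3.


Left contraction v _| B = <vB>_1 (grade-1 part of the geometric product vB).
Using e1_|e12 = e2, e2_|e12 = -e1, e1_|e13 = e3, e3_|e13 = -e1, e2_|e23 = e3, e3_|e23 = -e2:
e1 coeff: -v2*b12 - v3*b13 = -(-3)*(-2) - (-1)*(-2) = -8
e2 coeff: v1*b12 - v3*b23 = (-2)*(-2) - (-1)*(1) = 5
e3 coeff: v1*b13 + v2*b23 = (-2)*(-2) + (-3)*(1) = 1
v _| B = -8*e1 + 5*e2 + 1*e3


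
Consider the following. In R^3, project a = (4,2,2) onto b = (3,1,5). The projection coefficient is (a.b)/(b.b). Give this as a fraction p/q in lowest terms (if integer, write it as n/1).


Projection coefficient = (a . b) / (b . b)
a . b = 4*3 + 2*1 + 2*5
= 12 + 2 + 10 = 24
b . b = 3^2 + 1^2 + 5^2
= 9 + 1 + 25 = 35
Coefficient = 24/35
In lowest terms: 24/35


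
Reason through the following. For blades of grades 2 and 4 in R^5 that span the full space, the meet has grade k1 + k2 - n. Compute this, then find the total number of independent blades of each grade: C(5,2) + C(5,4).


Meet grade = grade(A) + grade(B) - n
= 2 + 4 - 5 = 1
C(5,2) = 10
C(5,4) = 5
dim_A + dim_B = 10 + 5 = 15


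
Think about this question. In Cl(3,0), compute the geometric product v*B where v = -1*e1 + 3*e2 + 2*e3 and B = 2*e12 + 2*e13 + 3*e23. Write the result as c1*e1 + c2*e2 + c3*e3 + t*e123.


vB has grade-1 (vector) and grade-3 (trivector) parts: vB = (v _| B) + (v ^ B).
Vector part <vB>_1:
  e1: -v2*b12 - v3*b13 = -(3)*(2) - (2)*(2) = -10
  e2: v1*b12 - v3*b23 = (-1)*(2) - (2)*(3) = -8
  e3: v1*b13 + v2*b23 = (-1)*(2) + (3)*(3) = 7
Trivector part <vB>_3:
  e123: v1*b23 - v2*b13 + v3*b12 = (-1)*(3) - (3)*(2) + (2)*(2) = -5
vB = -10*e1 - 8*e2 + 7*e3 - 5*e123


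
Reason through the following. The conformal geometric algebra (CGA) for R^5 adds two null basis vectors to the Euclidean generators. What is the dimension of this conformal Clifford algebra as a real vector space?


The conformal model of R^5 uses Cl(6,1): the 5 Euclidean generators plus two extra orthogonal generators e+ (e+^2 = +1) and e- (e-^2 = -1), from which the null vectors e0, einf are built.
Number of generators m = 5 + 2 = 7.
dim Cl(p,q) = 2^m = 2^7 = 128


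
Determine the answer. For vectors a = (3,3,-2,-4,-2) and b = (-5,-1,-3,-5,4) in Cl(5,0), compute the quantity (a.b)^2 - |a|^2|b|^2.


a . b = 3*(-5) + 3*(-1) + (-2)*(-3) + (-4)*(-5) + (-2)*4
= -15 + (-3) + 6 + 20 + (-8) = 0
|a|^2 = 3^2 + 3^2 + (-2)^2 + (-4)^2 + (-2)^2 = 42
|b|^2 = (-5)^2 + (-1)^2 + (-3)^2 + (-5)^2 + 4^2 = 76
(a.b)^2 = 0^2 = 0
|a|^2 * |b|^2 = 42 * 76 = 3192
Result = 0 - 3192 = -3192


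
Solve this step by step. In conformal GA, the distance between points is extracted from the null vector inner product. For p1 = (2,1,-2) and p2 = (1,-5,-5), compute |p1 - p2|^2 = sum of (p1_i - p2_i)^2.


p1 - p2 = (1, 6, 3)
|p1 - p2|^2 = 1^2 + 6^2 + 3^2
= 1 + 36 + 9
= 46


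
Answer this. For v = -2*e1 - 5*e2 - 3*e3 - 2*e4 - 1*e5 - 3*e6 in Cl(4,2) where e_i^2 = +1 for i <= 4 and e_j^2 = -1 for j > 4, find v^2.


v^2 = sum of c_i^2 * e_i^2
Positive signature terms (e_i^2 = +1): (-2)^2 + (-5)^2 + (-3)^2 + (-2)^2 = 42
Negative signature terms (e_j^2 = -1): (-1)^2 + (-3)^2 = 10
v^2 = 42 - 10 = 32


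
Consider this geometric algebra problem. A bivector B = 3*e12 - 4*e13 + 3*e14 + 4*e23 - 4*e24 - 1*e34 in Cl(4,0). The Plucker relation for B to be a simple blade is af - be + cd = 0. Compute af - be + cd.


Plucker relation: af - be + cd
a*f = 3*(-1) = -3
b*e = (-4)*(-4) = 16
c*d = 3*4 = 12
af - be + cd = -3 - 16 + 12
= -7


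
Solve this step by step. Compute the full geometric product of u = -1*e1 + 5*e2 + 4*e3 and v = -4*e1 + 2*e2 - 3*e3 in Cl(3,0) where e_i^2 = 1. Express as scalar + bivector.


In Cl(3,0): e_i^2 = 1, e_ie_j = -e_je_i for i != j.
Scalar part = u . v = (-1)*(-4) + 5*2 + 4*(-3)
= 4 + 10 + (-12) = 2
e12 coeff = (-1)*2 - 5*(-4) = -2 - (-20) = 18
e13 coeff = (-1)*(-3) - 4*(-4) = 3 - (-16) = 19
e23 coeff = 5*(-3) - 4*2 = -15 - 8 = -23
uv = 2 + 18*e12 + 19*e13 - 23*e23


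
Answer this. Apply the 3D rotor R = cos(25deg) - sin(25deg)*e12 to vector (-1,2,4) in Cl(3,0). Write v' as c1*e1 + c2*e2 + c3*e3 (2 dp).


Rotor R = cos(25deg) - sin(25deg)*e12
Rotation angle theta = 2 * 25 = 50 degrees in the e12 plane (e1 -> e2).
The component perpendicular to the plane (e3) is invariant: v'_3 = v3 = 4.00
cos(50deg) = 0.6428, sin(50deg) = 0.7660
v'_1 = v1*cos(theta) - v2*sin(theta) = -1*0.6428 - 2*0.7660 = -2.17
v'_2 = v1*sin(theta) + v2*cos(theta) = -1*0.7660 + 2*0.6428 = 0.52
v' = -2.17*e1 + 0.52*e2 + 4.00*e3


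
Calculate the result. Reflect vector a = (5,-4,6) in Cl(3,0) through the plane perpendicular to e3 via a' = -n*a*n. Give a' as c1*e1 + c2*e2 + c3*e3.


Reflection formula: a' = -n*a*n, with n = e3 (unit vector, n^2 = 1).
For reflection through hyperplane perp to e3:
The component along e3 flips sign, others stay.
a = (5, -4, 6)
a' = (5, -4, -6)
a' = 5*e1 - 4*e2 - 6*e3


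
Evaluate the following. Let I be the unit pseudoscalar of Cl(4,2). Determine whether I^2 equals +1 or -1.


The pseudoscalar I = e1...e_n (product of all n generators) of Cl(p,q) satisfies I^2 = (-1)^(q + n(n-1)/2).
p = 4, q = 2, n = p + q = 6
n(n-1)/2 = 6 * 5 / 2 = 15
Exponent = q + n(n-1)/2 = 2 + 15 = 17
I^2 = (-1)^17 = -1


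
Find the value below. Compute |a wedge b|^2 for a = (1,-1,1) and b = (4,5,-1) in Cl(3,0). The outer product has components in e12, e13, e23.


a wedge b = (a1*b2 - a2*b1)*e12 + (a1*b3 - a3*b1)*e13 + (a2*b3 - a3*b2)*e23
e12 coeff: 1*5 - (-1)*4 = 5 - (-4) = 9
e13 coeff: 1*(-1) - 1*4 = -1 - 4 = -5
e23 coeff: (-1)*(-1) - 1*5 = 1 - 5 = -4
|a wedge b|^2 = 9^2 + (-5)^2 + (-4)^2
= 81 + 25 + 16
= 122


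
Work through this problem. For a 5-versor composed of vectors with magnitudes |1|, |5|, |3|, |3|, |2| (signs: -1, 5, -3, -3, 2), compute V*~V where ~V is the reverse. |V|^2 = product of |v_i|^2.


Each vector v_i has |v_i|^2 = s_i^2
Squared scales: (-1)^2 = 1, 5^2 = 25, (-3)^2 = 9, (-3)^2 = 9, 2^2 = 4
|V|^2 = 1 * 25 * 9 * 9 * 4
= 8100


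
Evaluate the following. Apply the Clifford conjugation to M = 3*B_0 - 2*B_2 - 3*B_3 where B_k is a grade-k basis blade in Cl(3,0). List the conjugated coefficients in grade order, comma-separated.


Clifford conjugate sign for grade k: (-1)^(k(k+1)/2)
Grade 0: (-1)^(0*1/2) = (-1)^0 = 1, coeff 3 -> 3
Grade 2: (-1)^(2*3/2) = (-1)^3 = -1, coeff -2 -> 2
Grade 3: (-1)^(3*4/2) = (-1)^6 = 1, coeff -3 -> -3
Conjugated coefficients: 3, 2, -3


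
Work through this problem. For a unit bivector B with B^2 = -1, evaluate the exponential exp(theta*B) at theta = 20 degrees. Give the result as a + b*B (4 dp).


For a unit bivector B with B^2 = -1, the exponential series gives
e^(theta*B) = cos(theta) + sin(theta)*B (the GA analogue of Euler's formula).
theta = 20 degrees = 0.349066 rad
cos(20 deg) = 0.9397
sin(20 deg) = 0.3420
exp(theta*B) = 0.9397 + 0.3420*B


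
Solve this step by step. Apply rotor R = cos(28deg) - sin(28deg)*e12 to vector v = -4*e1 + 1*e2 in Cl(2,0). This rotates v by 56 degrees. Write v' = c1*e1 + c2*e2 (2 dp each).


Rotor R = cos(28deg) - sin(28deg)*e12
Rotation angle theta = 2 * 28 = 56 degrees
v' = R*v*~R rotates v by theta.
cos(56deg) = 0.5592, sin(56deg) = 0.8290
v'_1 = -4*cos(56deg) - 1*sin(56deg)
= -4*0.5592 - 1*0.8290
= -3.07
v'_2 = -4*sin(56deg) + 1*cos(56deg)
= -4*0.8290 + 1*0.5592
= -2.76
v' = -3.07*e1 - 2.76*e2


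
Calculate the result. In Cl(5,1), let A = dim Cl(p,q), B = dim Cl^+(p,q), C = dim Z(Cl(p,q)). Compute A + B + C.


n = 5 + 1 = 6
Total dim = 2^6 = 64
Even subalgebra dim = 2^5 = 32
n is even, so center dim = 1
Sum = 64 + 32 + 1 = 97


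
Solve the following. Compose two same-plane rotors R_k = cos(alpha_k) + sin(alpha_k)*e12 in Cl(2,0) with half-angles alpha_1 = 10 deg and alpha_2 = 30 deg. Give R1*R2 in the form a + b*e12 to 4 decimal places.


Same-plane rotors commute and their half-angles add:
R1*R2 = cos(a1 + a2) + sin(a1 + a2)*e12.
a1 + a2 = 10 + 30 = 40 deg
cos(40 deg) = 0.7660
sin(40 deg) = 0.6428
R1*R2 = 0.7660 + 0.6428*e12


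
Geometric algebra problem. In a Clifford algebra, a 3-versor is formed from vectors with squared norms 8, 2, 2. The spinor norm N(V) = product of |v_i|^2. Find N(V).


Spinor norm N(V) = |v1|^2 * |v2|^2 * ... * |v3|^2
= 8 * 2 * 2
Running product: 8, 16, 32
N(V) = 32


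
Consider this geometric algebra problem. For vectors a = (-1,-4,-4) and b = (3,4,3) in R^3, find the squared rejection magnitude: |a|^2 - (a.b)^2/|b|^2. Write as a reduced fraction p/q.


|a|^2 = (-1)^2 + (-4)^2 + (-4)^2 = 33
|b|^2 = 3^2 + 4^2 + 3^2 = 34
a . b = (-1)*3 + (-4)*4 + (-4)*3 = -31
(a.b)^2 = (-31)^2 = 961
|rej|^2 = 33 - 961/34
= (1122 - 961)/34
= 161/34
In lowest terms: 161/34


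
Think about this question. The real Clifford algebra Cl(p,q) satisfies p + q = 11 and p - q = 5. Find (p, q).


We need p + q = 11 and p - q = 5.
Adding: 2p = 11 + 5 = 16, so p = 8.
Then q = 11 - 8 = 3.
(p, q) = (8, 3)


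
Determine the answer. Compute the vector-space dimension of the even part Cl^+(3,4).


Even subalgebra dimension = 2^(n-1)
n = 3 + 4 = 7
2^(7 - 1) = 2^6 = 64
Verification: sum of C(7,k) for even k = 1 + 21 + 35 + 7 = 64
Result = 64


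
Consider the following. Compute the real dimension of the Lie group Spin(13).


Spin(n) double-covers SO(n); both have Lie algebra so(n) of dimension n(n-1)/2.
n = 13
n(n-1) = 13 * 12 = 156
dim Spin(13) = 156/2 = 78


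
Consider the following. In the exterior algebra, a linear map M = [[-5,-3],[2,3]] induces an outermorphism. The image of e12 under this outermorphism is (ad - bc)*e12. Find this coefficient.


The outermorphism of a linear map f sends e1^e2 to f(e1)^f(e2).
f(e1) = -5*e1 + 2*e2
f(e2) = -3*e1 + 3*e2
f(e1) ^ f(e2) = (-5*e1 + 2*e2) ^ (-3*e1 + 3*e2)
= (-5)*3*e12 + 2*(-3)*e21
= (-15 - (-6))*e12
= -9*e12
Coefficient = -9


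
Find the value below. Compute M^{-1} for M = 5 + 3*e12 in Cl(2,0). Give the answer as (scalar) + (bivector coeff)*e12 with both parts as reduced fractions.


M = 5 + 3*e12, where e12^2 = -1.
Since M commutes with its reverse ~M = a - b*e12, M * ~M = a^2 - b^2*e12^2 = a^2 + b^2.
So M^{-1} = ~M / (a^2 + b^2) = (a - b*e12)/(a^2 + b^2).
a^2 + b^2 = 25 + 9 = 34
Scalar part = 5/34 = 5/34
Bivector coeff = -3/34 = -3/34
M^{-1} = 5/34 - 3/34*e12


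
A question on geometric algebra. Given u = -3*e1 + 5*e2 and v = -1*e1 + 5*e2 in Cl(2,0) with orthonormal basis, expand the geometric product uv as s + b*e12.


Expand: (-3*e1 + 5*e2)(-1*e1 + 5*e2)
= (-3)*(-1)*e1e1 + (-3)*5*e1e2 + 5*(-1)*e2e1 + 5*5*e2e2
Using e1^2 = e2^2 = 1, e2e1 = -e1e2:
Scalar part s = (-3)*(-1) + 5*5 = 3 + 25 = 28
Bivector part b = (-3)*5 - 5*(-1) = -15 - (-5) = -10
uv = 28 - 10*e12


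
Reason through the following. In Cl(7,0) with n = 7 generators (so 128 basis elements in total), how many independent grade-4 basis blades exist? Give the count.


Number of grade-k basis blades in Cl(p,q) with n = p + q is C(n, k).
n = 7 + 0 = 7
C(7, 4) = 7! / (4! * 3!)
= 5040 / (24 * 6)
= 35


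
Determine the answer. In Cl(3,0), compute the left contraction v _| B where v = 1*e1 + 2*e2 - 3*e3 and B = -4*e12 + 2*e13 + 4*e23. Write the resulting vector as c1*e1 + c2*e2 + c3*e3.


Left contraction v _| B = <vB>_1 (grade-1 part of the geometric product vB).
Using e1_|e12 = e2, e2_|e12 = -e1, e1_|e13 = e3, e3_|e13 = -e1, e2_|e23 = e3, e3_|e23 = -e2:
e1 coeff: -v2*b12 - v3*b13 = -(2)*(-4) - (-3)*(2) = 14
e2 coeff: v1*b12 - v3*b23 = (1)*(-4) - (-3)*(4) = 8
e3 coeff: v1*b13 + v2*b23 = (1)*(2) + (2)*(4) = 10
v _| B = 14*e1 + 8*e2 + 10*e3


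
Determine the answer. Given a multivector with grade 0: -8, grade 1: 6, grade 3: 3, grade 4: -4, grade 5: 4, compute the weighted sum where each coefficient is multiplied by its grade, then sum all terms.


Grade-weighted sum = sum of grade_k * coefficient_k
0*(-8) = 0
1*6 = 6
3*3 = 9
4*(-4) = -16
5*4 = 20
Total = 0 + 6 + 9 + (-16) + 20 = 19


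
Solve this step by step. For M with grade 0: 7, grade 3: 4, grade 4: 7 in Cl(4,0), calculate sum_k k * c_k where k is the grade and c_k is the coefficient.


Grade-weighted sum = sum of grade_k * coefficient_k
0*7 = 0
3*4 = 12
4*7 = 28
Total = 0 + 12 + 28 = 40


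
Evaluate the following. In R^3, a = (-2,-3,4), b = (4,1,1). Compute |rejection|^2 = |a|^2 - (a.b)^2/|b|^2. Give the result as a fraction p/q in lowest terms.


|a|^2 = (-2)^2 + (-3)^2 + 4^2 = 29
|b|^2 = 4^2 + 1^2 + 1^2 = 18
a . b = (-2)*4 + (-3)*1 + 4*1 = -7
(a.b)^2 = (-7)^2 = 49
|rej|^2 = 29 - 49/18
= (522 - 49)/18
= 473/18
In lowest terms: 473/18


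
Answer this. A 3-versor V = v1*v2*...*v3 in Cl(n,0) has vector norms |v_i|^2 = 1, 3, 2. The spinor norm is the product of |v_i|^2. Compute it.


Spinor norm N(V) = |v1|^2 * |v2|^2 * ... * |v3|^2
= 1 * 3 * 2
Running product: 1, 3, 6
N(V) = 6


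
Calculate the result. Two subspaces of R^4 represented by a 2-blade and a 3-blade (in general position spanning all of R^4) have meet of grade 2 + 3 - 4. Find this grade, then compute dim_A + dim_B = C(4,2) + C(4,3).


Meet grade = grade(A) + grade(B) - n
= 2 + 3 - 4 = 1
C(4,2) = 6
C(4,3) = 4
dim_A + dim_B = 6 + 4 = 10


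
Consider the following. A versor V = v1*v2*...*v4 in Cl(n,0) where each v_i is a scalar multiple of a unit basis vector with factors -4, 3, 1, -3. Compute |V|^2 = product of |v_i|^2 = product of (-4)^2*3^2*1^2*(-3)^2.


Each vector v_i has |v_i|^2 = s_i^2
Squared scales: (-4)^2 = 16, 3^2 = 9, 1^2 = 1, (-3)^2 = 9
|V|^2 = 16 * 9 * 1 * 9
= 1296


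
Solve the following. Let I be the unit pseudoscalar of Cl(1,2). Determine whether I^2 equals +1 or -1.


The pseudoscalar I = e1...e_n (product of all n generators) of Cl(p,q) satisfies I^2 = (-1)^(q + n(n-1)/2).
p = 1, q = 2, n = p + q = 3
n(n-1)/2 = 3 * 2 / 2 = 3
Exponent = q + n(n-1)/2 = 2 + 3 = 5
I^2 = (-1)^5 = -1


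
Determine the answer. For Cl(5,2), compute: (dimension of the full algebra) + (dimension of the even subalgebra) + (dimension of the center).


n = 5 + 2 = 7
Total dim = 2^7 = 128
Even subalgebra dim = 2^6 = 64
n is odd, so center dim = 2
Sum = 128 + 64 + 2 = 194


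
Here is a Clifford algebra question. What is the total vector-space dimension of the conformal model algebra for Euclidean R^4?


The conformal model of R^4 uses Cl(5,1): the 4 Euclidean generators plus two extra orthogonal generators e+ (e+^2 = +1) and e- (e-^2 = -1), from which the null vectors e0, einf are built.
Number of generators m = 4 + 2 = 6.
dim Cl(p,q) = 2^m = 2^6 = 64


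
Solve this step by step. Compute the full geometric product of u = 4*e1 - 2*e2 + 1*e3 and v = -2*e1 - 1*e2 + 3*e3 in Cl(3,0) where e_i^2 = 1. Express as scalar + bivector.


In Cl(3,0): e_i^2 = 1, e_ie_j = -e_je_i for i != j.
Scalar part = u . v = 4*(-2) + (-2)*(-1) + 1*3
= -8 + 2 + 3 = -3
e12 coeff = 4*(-1) - (-2)*(-2) = -4 - 4 = -8
e13 coeff = 4*3 - 1*(-2) = 12 - (-2) = 14
e23 coeff = (-2)*3 - 1*(-1) = -6 - (-1) = -5
uv = -3 - 8*e12 + 14*e13 - 5*e23


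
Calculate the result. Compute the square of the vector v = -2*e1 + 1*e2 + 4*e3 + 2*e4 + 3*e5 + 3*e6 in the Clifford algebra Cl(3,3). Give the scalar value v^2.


v^2 = sum of c_i^2 * e_i^2
Positive signature terms (e_i^2 = +1): (-2)^2 + 1^2 + 4^2 = 21
Negative signature terms (e_j^2 = -1): 2^2 + 3^2 + 3^2 = 22
v^2 = 21 - 22 = -1


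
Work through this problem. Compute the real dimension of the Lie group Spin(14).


Spin(n) double-covers SO(n); both have Lie algebra so(n) of dimension n(n-1)/2.
n = 14
n(n-1) = 14 * 13 = 182
dim Spin(14) = 182/2 = 91


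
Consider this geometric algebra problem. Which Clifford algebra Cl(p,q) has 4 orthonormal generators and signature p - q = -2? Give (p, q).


We need p + q = 4 and p - q = -2.
Adding: 2p = 4 + (-2) = 2, so p = 1.
Then q = 4 - 1 = 3.
(p, q) = (1, 3)


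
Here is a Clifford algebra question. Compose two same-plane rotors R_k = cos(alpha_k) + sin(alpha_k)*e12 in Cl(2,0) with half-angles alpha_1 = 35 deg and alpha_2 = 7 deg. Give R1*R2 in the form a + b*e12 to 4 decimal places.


Same-plane rotors commute and their half-angles add:
R1*R2 = cos(a1 + a2) + sin(a1 + a2)*e12.
a1 + a2 = 35 + 7 = 42 deg
cos(42 deg) = 0.7431
sin(42 deg) = 0.6691
R1*R2 = 0.7431 + 0.6691*e12


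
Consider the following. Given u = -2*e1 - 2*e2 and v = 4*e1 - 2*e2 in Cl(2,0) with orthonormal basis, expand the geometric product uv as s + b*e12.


Expand: (-2*e1 - 2*e2)(4*e1 - 2*e2)
= (-2)*4*e1e1 + (-2)*(-2)*e1e2 + (-2)*4*e2e1 + (-2)*(-2)*e2e2
Using e1^2 = e2^2 = 1, e2e1 = -e1e2:
Scalar part s = (-2)*4 + (-2)*(-2) = -8 + 4 = -4
Bivector part b = (-2)*(-2) - (-2)*4 = 4 - (-8) = 12
uv = -4 + 12*e12


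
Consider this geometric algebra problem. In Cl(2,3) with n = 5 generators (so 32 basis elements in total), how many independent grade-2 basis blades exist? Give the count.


Number of grade-k basis blades in Cl(p,q) with n = p + q is C(n, k).
n = 2 + 3 = 5
C(5, 2) = 5! / (2! * 3!)
= 120 / (2 * 6)
= 10


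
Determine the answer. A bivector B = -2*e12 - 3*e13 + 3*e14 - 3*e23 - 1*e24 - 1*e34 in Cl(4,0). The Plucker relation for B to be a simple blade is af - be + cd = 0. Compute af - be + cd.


Plucker relation: af - be + cd
a*f = (-2)*(-1) = 2
b*e = (-3)*(-1) = 3
c*d = 3*(-3) = -9
af - be + cd = 2 - 3 + (-9)
= -10


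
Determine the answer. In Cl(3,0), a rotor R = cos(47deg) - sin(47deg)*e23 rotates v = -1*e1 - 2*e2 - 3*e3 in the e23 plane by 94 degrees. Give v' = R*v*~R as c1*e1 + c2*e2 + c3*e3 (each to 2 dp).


Rotor R = cos(47deg) - sin(47deg)*e23
Rotation angle theta = 2 * 47 = 94 degrees in the e23 plane (e2 -> e3).
The component perpendicular to the plane (e1) is invariant: v'_1 = v1 = -1.00
cos(94deg) = -0.0698, sin(94deg) = 0.9976
v'_2 = v2*cos(theta) - v3*sin(theta) = -2*(-0.0698) - (-3)*0.9976 = 3.13
v'_3 = v2*sin(theta) + v3*cos(theta) = -2*0.9976 + (-3)*(-0.0698) = -1.79
v' = -1.00*e1 + 3.13*e2 - 1.79*e3


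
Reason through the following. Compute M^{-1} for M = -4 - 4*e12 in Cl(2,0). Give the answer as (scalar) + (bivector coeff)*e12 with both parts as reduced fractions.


M = -4 - 4*e12, where e12^2 = -1.
Since M commutes with its reverse ~M = a - b*e12, M * ~M = a^2 - b^2*e12^2 = a^2 + b^2.
So M^{-1} = ~M / (a^2 + b^2) = (a - b*e12)/(a^2 + b^2).
a^2 + b^2 = 16 + 16 = 32
Scalar part = -4/32 = -1/8
Bivector coeff = 4/32 = 1/8
M^{-1} = -1/8 + 1/8*e12


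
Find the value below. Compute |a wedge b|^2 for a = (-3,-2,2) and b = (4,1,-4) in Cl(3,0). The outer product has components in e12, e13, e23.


a wedge b = (a1*b2 - a2*b1)*e12 + (a1*b3 - a3*b1)*e13 + (a2*b3 - a3*b2)*e23
e12 coeff: (-3)*1 - (-2)*4 = -3 - (-8) = 5
e13 coeff: (-3)*(-4) - 2*4 = 12 - 8 = 4
e23 coeff: (-2)*(-4) - 2*1 = 8 - 2 = 6
|a wedge b|^2 = 5^2 + 4^2 + 6^2
= 25 + 16 + 36
= 77


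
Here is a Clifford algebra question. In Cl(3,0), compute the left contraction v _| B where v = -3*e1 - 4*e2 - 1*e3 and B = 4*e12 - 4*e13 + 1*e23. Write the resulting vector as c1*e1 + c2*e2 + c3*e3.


Left contraction v _| B = <vB>_1 (grade-1 part of the geometric product vB).
Using e1_|e12 = e2, e2_|e12 = -e1, e1_|e13 = e3, e3_|e13 = -e1, e2_|e23 = e3, e3_|e23 = -e2:
e1 coeff: -v2*b12 - v3*b13 = -(-4)*(4) - (-1)*(-4) = 12
e2 coeff: v1*b12 - v3*b23 = (-3)*(4) - (-1)*(1) = -11
e3 coeff: v1*b13 + v2*b23 = (-3)*(-4) + (-4)*(1) = 8
v _| B = 12*e1 - 11*e2 + 8*e3


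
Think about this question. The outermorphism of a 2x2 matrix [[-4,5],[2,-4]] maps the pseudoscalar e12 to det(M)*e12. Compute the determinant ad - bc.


The outermorphism of a linear map f sends e1^e2 to f(e1)^f(e2).
f(e1) = -4*e1 + 2*e2
f(e2) = 5*e1 - 4*e2
f(e1) ^ f(e2) = (-4*e1 + 2*e2) ^ (5*e1 - 4*e2)
= (-4)*(-4)*e12 + 2*5*e21
= (16 - 10)*e12
= 6*e12
Coefficient = 6


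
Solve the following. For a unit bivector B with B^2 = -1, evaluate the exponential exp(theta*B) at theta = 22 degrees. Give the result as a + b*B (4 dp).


For a unit bivector B with B^2 = -1, the exponential series gives
e^(theta*B) = cos(theta) + sin(theta)*B (the GA analogue of Euler's formula).
theta = 22 degrees = 0.383972 rad
cos(22 deg) = 0.9272
sin(22 deg) = 0.3746
exp(theta*B) = 0.9272 + 0.3746*B


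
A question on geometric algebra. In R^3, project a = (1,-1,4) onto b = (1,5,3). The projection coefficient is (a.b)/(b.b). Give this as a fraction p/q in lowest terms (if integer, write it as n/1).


Projection coefficient = (a . b) / (b . b)
a . b = 1*1 + (-1)*5 + 4*3
= 1 + (-5) + 12 = 8
b . b = 1^2 + 5^2 + 3^2
= 1 + 25 + 9 = 35
Coefficient = 8/35
In lowest terms: 8/35


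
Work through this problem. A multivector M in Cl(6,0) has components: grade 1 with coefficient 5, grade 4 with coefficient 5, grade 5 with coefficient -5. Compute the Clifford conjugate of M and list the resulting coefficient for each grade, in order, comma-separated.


Clifford conjugate sign for grade k: (-1)^(k(k+1)/2)
Grade 1: (-1)^(1*2/2) = (-1)^1 = -1, coeff 5 -> -5
Grade 4: (-1)^(4*5/2) = (-1)^10 = 1, coeff 5 -> 5
Grade 5: (-1)^(5*6/2) = (-1)^15 = -1, coeff -5 -> 5
Conjugated coefficients: -5, 5, 5


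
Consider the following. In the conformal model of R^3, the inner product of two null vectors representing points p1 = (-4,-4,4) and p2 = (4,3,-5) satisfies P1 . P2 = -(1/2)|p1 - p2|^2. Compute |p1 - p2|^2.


p1 - p2 = (-8, -7, 9)
|p1 - p2|^2 = (-8)^2 + (-7)^2 + 9^2
= 64 + 49 + 81
= 194


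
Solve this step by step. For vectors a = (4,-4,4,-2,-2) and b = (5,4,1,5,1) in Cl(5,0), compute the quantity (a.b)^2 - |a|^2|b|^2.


a . b = 4*5 + (-4)*4 + 4*1 + (-2)*5 + (-2)*1
= 20 + (-16) + 4 + (-10) + (-2) = -4
|a|^2 = 4^2 + (-4)^2 + 4^2 + (-2)^2 + (-2)^2 = 56
|b|^2 = 5^2 + 4^2 + 1^2 + 5^2 + 1^2 = 68
(a.b)^2 = (-4)^2 = 16
|a|^2 * |b|^2 = 56 * 68 = 3808
Result = 16 - 3808 = -3792


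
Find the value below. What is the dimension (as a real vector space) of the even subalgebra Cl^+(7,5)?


Even subalgebra dimension = 2^(n-1)
n = 7 + 5 = 12
2^(12 - 1) = 2^11 = 2048
Verification: sum of C(12,k) for even k = 1 + 66 + 495 + 924 + 495 + 66 + 1 = 2048
Result = 2048


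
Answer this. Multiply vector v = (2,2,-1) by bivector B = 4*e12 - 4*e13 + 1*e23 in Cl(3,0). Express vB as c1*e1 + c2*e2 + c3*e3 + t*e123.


vB has grade-1 (vector) and grade-3 (trivector) parts: vB = (v _| B) + (v ^ B).
Vector part <vB>_1:
  e1: -v2*b12 - v3*b13 = -(2)*(4) - (-1)*(-4) = -12
  e2: v1*b12 - v3*b23 = (2)*(4) - (-1)*(1) = 9
  e3: v1*b13 + v2*b23 = (2)*(-4) + (2)*(1) = -6
Trivector part <vB>_3:
  e123: v1*b23 - v2*b13 + v3*b12 = (2)*(1) - (2)*(-4) + (-1)*(4) = 6
vB = -12*e1 + 9*e2 - 6*e3 + 6*e123


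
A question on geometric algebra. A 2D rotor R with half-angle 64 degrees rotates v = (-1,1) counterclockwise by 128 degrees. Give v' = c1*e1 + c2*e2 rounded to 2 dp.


Rotor R = cos(64deg) - sin(64deg)*e12
Rotation angle theta = 2 * 64 = 128 degrees
v' = R*v*~R rotates v by theta.
cos(128deg) = -0.6157, sin(128deg) = 0.7880
v'_1 = -1*cos(128deg) - 1*sin(128deg)
= -1*(-0.6157) - 1*0.7880
= -0.17
v'_2 = -1*sin(128deg) + 1*cos(128deg)
= -1*0.7880 + 1*(-0.6157)
= -1.40
v' = -0.17*e1 - 1.40*e2


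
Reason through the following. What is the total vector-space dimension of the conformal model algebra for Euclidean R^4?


The conformal model of R^4 uses Cl(5,1): the 4 Euclidean generators plus two extra orthogonal generators e+ (e+^2 = +1) and e- (e-^2 = -1), from which the null vectors e0, einf are built.
Number of generators m = 4 + 2 = 6.
dim Cl(p,q) = 2^m = 2^6 = 64


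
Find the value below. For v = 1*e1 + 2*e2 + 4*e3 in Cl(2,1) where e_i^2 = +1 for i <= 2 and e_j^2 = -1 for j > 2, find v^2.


v^2 = sum of c_i^2 * e_i^2
Positive signature terms (e_i^2 = +1): 1^2 + 2^2 = 5
Negative signature terms (e_j^2 = -1): 4^2 = 16
v^2 = 5 - 16 = -11


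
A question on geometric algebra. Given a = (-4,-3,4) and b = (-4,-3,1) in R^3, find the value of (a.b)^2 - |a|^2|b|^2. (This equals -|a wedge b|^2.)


a . b = (-4)*(-4) + (-3)*(-3) + 4*1
= 16 + 9 + 4 = 29
|a|^2 = (-4)^2 + (-3)^2 + 4^2 = 41
|b|^2 = (-4)^2 + (-3)^2 + 1^2 = 26
(a.b)^2 = 29^2 = 841
|a|^2 * |b|^2 = 41 * 26 = 1066
Result = 841 - 1066 = -225


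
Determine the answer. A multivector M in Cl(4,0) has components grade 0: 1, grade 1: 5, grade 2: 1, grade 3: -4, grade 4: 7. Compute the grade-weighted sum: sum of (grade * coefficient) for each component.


Grade-weighted sum = sum of grade_k * coefficient_k
0*1 = 0
1*5 = 5
2*1 = 2
3*(-4) = -12
4*7 = 28
Total = 0 + 5 + 2 + (-12) + 28 = 23


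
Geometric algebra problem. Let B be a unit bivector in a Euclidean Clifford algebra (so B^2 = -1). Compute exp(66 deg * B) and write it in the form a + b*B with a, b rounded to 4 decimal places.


For a unit bivector B with B^2 = -1, the exponential series gives
e^(theta*B) = cos(theta) + sin(theta)*B (the GA analogue of Euler's formula).
theta = 66 degrees = 1.151917 rad
cos(66 deg) = 0.4067
sin(66 deg) = 0.9135
exp(theta*B) = 0.4067 + 0.9135*B


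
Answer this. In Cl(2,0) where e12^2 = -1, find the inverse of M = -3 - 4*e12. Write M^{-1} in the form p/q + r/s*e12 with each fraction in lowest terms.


M = -3 - 4*e12, where e12^2 = -1.
Since M commutes with its reverse ~M = a - b*e12, M * ~M = a^2 - b^2*e12^2 = a^2 + b^2.
So M^{-1} = ~M / (a^2 + b^2) = (a - b*e12)/(a^2 + b^2).
a^2 + b^2 = 9 + 16 = 25
Scalar part = -3/25 = -3/25
Bivector coeff = 4/25 = 4/25
M^{-1} = -3/25 + 4/25*e12


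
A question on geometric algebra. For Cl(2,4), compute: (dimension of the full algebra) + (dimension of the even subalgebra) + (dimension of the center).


n = 2 + 4 = 6
Total dim = 2^6 = 64
Even subalgebra dim = 2^5 = 32
n is even, so center dim = 1
Sum = 64 + 32 + 1 = 97


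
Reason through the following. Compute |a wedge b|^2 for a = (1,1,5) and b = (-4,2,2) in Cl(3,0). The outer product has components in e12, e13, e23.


a wedge b = (a1*b2 - a2*b1)*e12 + (a1*b3 - a3*b1)*e13 + (a2*b3 - a3*b2)*e23
e12 coeff: 1*2 - 1*(-4) = 2 - (-4) = 6
e13 coeff: 1*2 - 5*(-4) = 2 - (-20) = 22
e23 coeff: 1*2 - 5*2 = 2 - 10 = -8
|a wedge b|^2 = 6^2 + 22^2 + (-8)^2
= 36 + 484 + 64
= 584


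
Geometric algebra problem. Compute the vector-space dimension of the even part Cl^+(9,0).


Even subalgebra dimension = 2^(n-1)
n = 9 + 0 = 9
2^(9 - 1) = 2^8 = 256
Verification: sum of C(9,k) for even k = 1 + 36 + 126 + 84 + 9 = 256
Result = 256


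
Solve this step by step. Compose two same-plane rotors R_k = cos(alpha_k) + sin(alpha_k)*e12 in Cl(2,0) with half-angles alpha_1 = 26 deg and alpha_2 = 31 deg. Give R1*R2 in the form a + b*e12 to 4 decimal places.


Same-plane rotors commute and their half-angles add:
R1*R2 = cos(a1 + a2) + sin(a1 + a2)*e12.
a1 + a2 = 26 + 31 = 57 deg
cos(57 deg) = 0.5446
sin(57 deg) = 0.8387
R1*R2 = 0.5446 + 0.8387*e12


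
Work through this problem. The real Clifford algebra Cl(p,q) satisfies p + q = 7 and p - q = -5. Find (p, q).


We need p + q = 7 and p - q = -5.
Adding: 2p = 7 + (-5) = 2, so p = 1.
Then q = 7 - 1 = 6.
(p, q) = (1, 6)


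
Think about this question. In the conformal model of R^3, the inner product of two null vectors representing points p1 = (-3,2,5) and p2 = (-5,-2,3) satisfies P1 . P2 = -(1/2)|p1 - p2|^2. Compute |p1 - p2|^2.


p1 - p2 = (2, 4, 2)
|p1 - p2|^2 = 2^2 + 4^2 + 2^2
= 4 + 16 + 4
= 24


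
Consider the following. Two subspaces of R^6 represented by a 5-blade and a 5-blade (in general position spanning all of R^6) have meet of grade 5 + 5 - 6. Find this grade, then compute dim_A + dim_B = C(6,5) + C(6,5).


Meet grade = grade(A) + grade(B) - n
= 5 + 5 - 6 = 4
C(6,5) = 6
C(6,5) = 6
dim_A + dim_B = 6 + 6 = 12


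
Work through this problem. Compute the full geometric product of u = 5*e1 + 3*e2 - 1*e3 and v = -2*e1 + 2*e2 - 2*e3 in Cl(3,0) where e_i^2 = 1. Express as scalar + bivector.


In Cl(3,0): e_i^2 = 1, e_ie_j = -e_je_i for i != j.
Scalar part = u . v = 5*(-2) + 3*2 + (-1)*(-2)
= -10 + 6 + 2 = -2
e12 coeff = 5*2 - 3*(-2) = 10 - (-6) = 16
e13 coeff = 5*(-2) - (-1)*(-2) = -10 - 2 = -12
e23 coeff = 3*(-2) - (-1)*2 = -6 - (-2) = -4
uv = -2 + 16*e12 - 12*e13 - 4*e23


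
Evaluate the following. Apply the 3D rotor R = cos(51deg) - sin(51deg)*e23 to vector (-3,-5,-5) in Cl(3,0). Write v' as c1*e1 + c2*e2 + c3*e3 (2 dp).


Rotor R = cos(51deg) - sin(51deg)*e23
Rotation angle theta = 2 * 51 = 102 degrees in the e23 plane (e2 -> e3).
The component perpendicular to the plane (e1) is invariant: v'_1 = v1 = -3.00
cos(102deg) = -0.2079, sin(102deg) = 0.9781
v'_2 = v2*cos(theta) - v3*sin(theta) = -5*(-0.2079) - (-5)*0.9781 = 5.93
v'_3 = v2*sin(theta) + v3*cos(theta) = -5*0.9781 + (-5)*(-0.2079) = -3.85
v' = -3.00*e1 + 5.93*e2 - 3.85*e3


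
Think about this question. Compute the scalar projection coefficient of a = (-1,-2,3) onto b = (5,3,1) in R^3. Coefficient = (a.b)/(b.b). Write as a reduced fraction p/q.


Projection coefficient = (a . b) / (b . b)
a . b = (-1)*5 + (-2)*3 + 3*1
= -5 + (-6) + 3 = -8
b . b = 5^2 + 3^2 + 1^2
= 25 + 9 + 1 = 35
Coefficient = -8/35
In lowest terms: -8/35


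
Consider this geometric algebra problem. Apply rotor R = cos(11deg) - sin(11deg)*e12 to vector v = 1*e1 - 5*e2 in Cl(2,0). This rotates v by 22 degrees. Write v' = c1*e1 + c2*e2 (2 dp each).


Rotor R = cos(11deg) - sin(11deg)*e12
Rotation angle theta = 2 * 11 = 22 degrees
v' = R*v*~R rotates v by theta.
cos(22deg) = 0.9272, sin(22deg) = 0.3746
v'_1 = 1*cos(22deg) - (-5)*sin(22deg)
= 1*0.9272 - (-5)*0.3746
= 2.80
v'_2 = 1*sin(22deg) + (-5)*cos(22deg)
= 1*0.3746 + (-5)*0.9272
= -4.26
v' = 2.80*e1 - 4.26*e2


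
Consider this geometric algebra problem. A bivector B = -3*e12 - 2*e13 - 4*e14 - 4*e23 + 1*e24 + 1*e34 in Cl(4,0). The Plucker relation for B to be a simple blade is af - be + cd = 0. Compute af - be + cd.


Plucker relation: af - be + cd
a*f = (-3)*1 = -3
b*e = (-2)*1 = -2
c*d = (-4)*(-4) = 16
af - be + cd = -3 - (-2) + 16
= 15


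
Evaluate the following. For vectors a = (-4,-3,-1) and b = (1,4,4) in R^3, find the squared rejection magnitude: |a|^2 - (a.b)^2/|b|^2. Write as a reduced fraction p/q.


|a|^2 = (-4)^2 + (-3)^2 + (-1)^2 = 26
|b|^2 = 1^2 + 4^2 + 4^2 = 33
a . b = (-4)*1 + (-3)*4 + (-1)*4 = -20
(a.b)^2 = (-20)^2 = 400
|rej|^2 = 26 - 400/33
= (858 - 400)/33
= 458/33
In lowest terms: 458/33


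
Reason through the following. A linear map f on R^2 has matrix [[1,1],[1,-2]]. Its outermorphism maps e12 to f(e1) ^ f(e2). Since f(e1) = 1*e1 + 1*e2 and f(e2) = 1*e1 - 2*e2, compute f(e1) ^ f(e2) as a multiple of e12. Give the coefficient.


The outermorphism of a linear map f sends e1^e2 to f(e1)^f(e2).
f(e1) = 1*e1 + 1*e2
f(e2) = 1*e1 - 2*e2
f(e1) ^ f(e2) = (1*e1 + 1*e2) ^ (1*e1 - 2*e2)
= 1*(-2)*e12 + 1*1*e21
= (-2 - 1)*e12
= -3*e12
Coefficient = -3


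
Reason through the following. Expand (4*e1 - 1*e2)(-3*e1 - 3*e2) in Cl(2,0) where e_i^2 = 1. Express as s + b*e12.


Expand: (4*e1 - 1*e2)(-3*e1 - 3*e2)
= 4*(-3)*e1e1 + 4*(-3)*e1e2 + (-1)*(-3)*e2e1 + (-1)*(-3)*e2e2
Using e1^2 = e2^2 = 1, e2e1 = -e1e2:
Scalar part s = 4*(-3) + (-1)*(-3) = -12 + 3 = -9
Bivector part b = 4*(-3) - (-1)*(-3) = -12 - 3 = -15
uv = -9 - 15*e12


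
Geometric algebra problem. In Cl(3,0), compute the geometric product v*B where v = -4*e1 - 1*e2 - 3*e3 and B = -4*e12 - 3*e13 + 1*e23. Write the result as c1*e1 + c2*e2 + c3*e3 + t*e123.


vB has grade-1 (vector) and grade-3 (trivector) parts: vB = (v _| B) + (v ^ B).
Vector part <vB>_1:
  e1: -v2*b12 - v3*b13 = -(-1)*(-4) - (-3)*(-3) = -13
  e2: v1*b12 - v3*b23 = (-4)*(-4) - (-3)*(1) = 19
  e3: v1*b13 + v2*b23 = (-4)*(-3) + (-1)*(1) = 11
Trivector part <vB>_3:
  e123: v1*b23 - v2*b13 + v3*b12 = (-4)*(1) - (-1)*(-3) + (-3)*(-4) = 5
vB = -13*e1 + 19*e2 + 11*e3 + 5*e123


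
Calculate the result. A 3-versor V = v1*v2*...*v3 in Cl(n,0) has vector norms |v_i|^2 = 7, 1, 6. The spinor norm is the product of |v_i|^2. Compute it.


Spinor norm N(V) = |v1|^2 * |v2|^2 * ... * |v3|^2
= 7 * 1 * 6
Running product: 7, 7, 42
N(V) = 42


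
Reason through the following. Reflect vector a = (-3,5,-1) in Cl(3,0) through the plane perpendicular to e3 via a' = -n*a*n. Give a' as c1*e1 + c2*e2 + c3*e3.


Reflection formula: a' = -n*a*n, with n = e3 (unit vector, n^2 = 1).
For reflection through hyperplane perp to e3:
The component along e3 flips sign, others stay.
a = (-3, 5, -1)
a' = (-3, 5, 1)
a' = -3*e1 + 5*e2 + 1*e3


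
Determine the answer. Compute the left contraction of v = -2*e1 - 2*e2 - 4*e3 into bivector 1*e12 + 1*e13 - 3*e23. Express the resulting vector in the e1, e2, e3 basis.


Left contraction v _| B = <vB>_1 (grade-1 part of the geometric product vB).
Using e1_|e12 = e2, e2_|e12 = -e1, e1_|e13 = e3, e3_|e13 = -e1, e2_|e23 = e3, e3_|e23 = -e2:
e1 coeff: -v2*b12 - v3*b13 = -(-2)*(1) - (-4)*(1) = 6
e2 coeff: v1*b12 - v3*b23 = (-2)*(1) - (-4)*(-3) = -14
e3 coeff: v1*b13 + v2*b23 = (-2)*(1) + (-2)*(-3) = 4
v _| B = 6*e1 - 14*e2 + 4*e3


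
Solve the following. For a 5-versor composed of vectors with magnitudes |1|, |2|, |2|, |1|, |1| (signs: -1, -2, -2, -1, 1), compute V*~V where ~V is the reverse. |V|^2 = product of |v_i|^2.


Each vector v_i has |v_i|^2 = s_i^2
Squared scales: (-1)^2 = 1, (-2)^2 = 4, (-2)^2 = 4, (-1)^2 = 1, 1^2 = 1
|V|^2 = 1 * 4 * 4 * 1 * 1
= 16


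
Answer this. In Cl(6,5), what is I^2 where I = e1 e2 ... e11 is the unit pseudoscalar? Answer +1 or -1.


The pseudoscalar I = e1...e_n (product of all n generators) of Cl(p,q) satisfies I^2 = (-1)^(q + n(n-1)/2).
p = 6, q = 5, n = p + q = 11
n(n-1)/2 = 11 * 10 / 2 = 55
Exponent = q + n(n-1)/2 = 5 + 55 = 60
I^2 = (-1)^60 = +1


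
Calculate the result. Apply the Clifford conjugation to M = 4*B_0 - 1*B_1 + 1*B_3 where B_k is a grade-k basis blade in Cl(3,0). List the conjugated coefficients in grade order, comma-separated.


Clifford conjugate sign for grade k: (-1)^(k(k+1)/2)
Grade 0: (-1)^(0*1/2) = (-1)^0 = 1, coeff 4 -> 4
Grade 1: (-1)^(1*2/2) = (-1)^1 = -1, coeff -1 -> 1
Grade 3: (-1)^(3*4/2) = (-1)^6 = 1, coeff 1 -> 1
Conjugated coefficients: 4, 1, 1


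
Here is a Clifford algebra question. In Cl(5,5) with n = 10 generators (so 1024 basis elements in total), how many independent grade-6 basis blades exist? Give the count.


Number of grade-k basis blades in Cl(p,q) with n = p + q is C(n, k).
n = 5 + 5 = 10
C(10, 6) = 10! / (6! * 4!)
= 3628800 / (720 * 24)
= 210


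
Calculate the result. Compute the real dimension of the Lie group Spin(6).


Spin(n) double-covers SO(n); both have Lie algebra so(n) of dimension n(n-1)/2.
n = 6
n(n-1) = 6 * 5 = 30
dim Spin(6) = 30/2 = 15


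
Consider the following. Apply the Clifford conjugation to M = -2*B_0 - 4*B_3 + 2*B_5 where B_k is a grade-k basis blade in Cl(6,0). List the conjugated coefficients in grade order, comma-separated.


Clifford conjugate sign for grade k: (-1)^(k(k+1)/2)
Grade 0: (-1)^(0*1/2) = (-1)^0 = 1, coeff -2 -> -2
Grade 3: (-1)^(3*4/2) = (-1)^6 = 1, coeff -4 -> -4
Grade 5: (-1)^(5*6/2) = (-1)^15 = -1, coeff 2 -> -2
Conjugated coefficients: -2, -4, -2


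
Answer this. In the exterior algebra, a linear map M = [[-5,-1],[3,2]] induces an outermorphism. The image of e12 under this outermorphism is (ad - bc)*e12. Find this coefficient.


The outermorphism of a linear map f sends e1^e2 to f(e1)^f(e2).
f(e1) = -5*e1 + 3*e2
f(e2) = -1*e1 + 2*e2
f(e1) ^ f(e2) = (-5*e1 + 3*e2) ^ (-1*e1 + 2*e2)
= (-5)*2*e12 + 3*(-1)*e21
= (-10 - (-3))*e12
= -7*e12
Coefficient = -7


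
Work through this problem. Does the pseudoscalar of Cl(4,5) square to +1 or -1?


The pseudoscalar I = e1...e_n (product of all n generators) of Cl(p,q) satisfies I^2 = (-1)^(q + n(n-1)/2).
p = 4, q = 5, n = p + q = 9
n(n-1)/2 = 9 * 8 / 2 = 36
Exponent = q + n(n-1)/2 = 5 + 36 = 41
I^2 = (-1)^41 = -1


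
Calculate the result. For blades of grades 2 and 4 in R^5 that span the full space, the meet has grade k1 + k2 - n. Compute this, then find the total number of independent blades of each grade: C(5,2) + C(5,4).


Meet grade = grade(A) + grade(B) - n
= 2 + 4 - 5 = 1
C(5,2) = 10
C(5,4) = 5
dim_A + dim_B = 10 + 5 = 15


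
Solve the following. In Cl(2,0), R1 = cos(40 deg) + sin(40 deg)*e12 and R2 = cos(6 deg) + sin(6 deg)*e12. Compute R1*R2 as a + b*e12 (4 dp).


Same-plane rotors commute and their half-angles add:
R1*R2 = cos(a1 + a2) + sin(a1 + a2)*e12.
a1 + a2 = 40 + 6 = 46 deg
cos(46 deg) = 0.6947
sin(46 deg) = 0.7193
R1*R2 = 0.6947 + 0.7193*e12


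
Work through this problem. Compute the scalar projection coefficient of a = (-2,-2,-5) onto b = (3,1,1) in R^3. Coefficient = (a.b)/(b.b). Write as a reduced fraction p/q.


Projection coefficient = (a . b) / (b . b)
a . b = (-2)*3 + (-2)*1 + (-5)*1
= -6 + (-2) + (-5) = -13
b . b = 3^2 + 1^2 + 1^2
= 9 + 1 + 1 = 11
Coefficient = -13/11
In lowest terms: -13/11


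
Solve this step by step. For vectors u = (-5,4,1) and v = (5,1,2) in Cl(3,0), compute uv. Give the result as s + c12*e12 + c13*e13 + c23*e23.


In Cl(3,0): e_i^2 = 1, e_ie_j = -e_je_i for i != j.
Scalar part = u . v = (-5)*5 + 4*1 + 1*2
= -25 + 4 + 2 = -19
e12 coeff = (-5)*1 - 4*5 = -5 - 20 = -25
e13 coeff = (-5)*2 - 1*5 = -10 - 5 = -15
e23 coeff = 4*2 - 1*1 = 8 - 1 = 7
uv = -19 - 25*e12 - 15*e13 + 7*e23


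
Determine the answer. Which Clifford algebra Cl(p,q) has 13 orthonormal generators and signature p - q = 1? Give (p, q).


We need p + q = 13 and p - q = 1.
Adding: 2p = 13 + 1 = 14, so p = 7.
Then q = 13 - 7 = 6.
(p, q) = (7, 6)


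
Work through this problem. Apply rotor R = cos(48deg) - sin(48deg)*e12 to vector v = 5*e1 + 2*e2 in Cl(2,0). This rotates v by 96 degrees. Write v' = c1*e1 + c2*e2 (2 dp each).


Rotor R = cos(48deg) - sin(48deg)*e12
Rotation angle theta = 2 * 48 = 96 degrees
v' = R*v*~R rotates v by theta.
cos(96deg) = -0.1045, sin(96deg) = 0.9945
v'_1 = 5*cos(96deg) - 2*sin(96deg)
= 5*(-0.1045) - 2*0.9945
= -2.51
v'_2 = 5*sin(96deg) + 2*cos(96deg)
= 5*0.9945 + 2*(-0.1045)
= 4.76
v' = -2.51*e1 + 4.76*e2


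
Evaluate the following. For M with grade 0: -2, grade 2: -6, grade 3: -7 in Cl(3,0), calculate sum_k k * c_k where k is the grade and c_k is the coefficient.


Grade-weighted sum = sum of grade_k * coefficient_k
0*(-2) = 0
2*(-6) = -12
3*(-7) = -21
Total = 0 + (-12) + (-21) = -33


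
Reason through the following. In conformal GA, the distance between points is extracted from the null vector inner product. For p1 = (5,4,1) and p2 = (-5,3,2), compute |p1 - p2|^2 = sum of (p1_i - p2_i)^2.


p1 - p2 = (10, 1, -1)
|p1 - p2|^2 = 10^2 + 1^2 + (-1)^2
= 100 + 1 + 1
= 102


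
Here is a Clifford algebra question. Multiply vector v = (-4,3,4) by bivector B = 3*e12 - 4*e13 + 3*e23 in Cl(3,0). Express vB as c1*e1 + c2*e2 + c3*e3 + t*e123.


vB has grade-1 (vector) and grade-3 (trivector) parts: vB = (v _| B) + (v ^ B).
Vector part <vB>_1:
  e1: -v2*b12 - v3*b13 = -(3)*(3) - (4)*(-4) = 7
  e2: v1*b12 - v3*b23 = (-4)*(3) - (4)*(3) = -24
  e3: v1*b13 + v2*b23 = (-4)*(-4) + (3)*(3) = 25
Trivector part <vB>_3:
  e123: v1*b23 - v2*b13 + v3*b12 = (-4)*(3) - (3)*(-4) + (4)*(3) = 12
vB = 7*e1 - 24*e2 + 25*e3 + 12*e123


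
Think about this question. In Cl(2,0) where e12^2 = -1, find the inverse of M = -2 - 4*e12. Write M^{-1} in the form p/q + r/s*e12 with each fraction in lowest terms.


M = -2 - 4*e12, where e12^2 = -1.
Since M commutes with its reverse ~M = a - b*e12, M * ~M = a^2 - b^2*e12^2 = a^2 + b^2.
So M^{-1} = ~M / (a^2 + b^2) = (a - b*e12)/(a^2 + b^2).
a^2 + b^2 = 4 + 16 = 20
Scalar part = -2/20 = -1/10
Bivector coeff = 4/20 = 1/5
M^{-1} = -1/10 + 1/5*e12
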